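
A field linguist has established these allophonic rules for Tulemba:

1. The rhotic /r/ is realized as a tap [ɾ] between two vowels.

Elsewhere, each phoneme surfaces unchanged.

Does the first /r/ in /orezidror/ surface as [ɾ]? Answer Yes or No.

/r/ (between /o/ and /e/): between two vowels, so rule 1 applies → [ɾ].
The actual realization is [ɾ], which matches [ɾ].

Yes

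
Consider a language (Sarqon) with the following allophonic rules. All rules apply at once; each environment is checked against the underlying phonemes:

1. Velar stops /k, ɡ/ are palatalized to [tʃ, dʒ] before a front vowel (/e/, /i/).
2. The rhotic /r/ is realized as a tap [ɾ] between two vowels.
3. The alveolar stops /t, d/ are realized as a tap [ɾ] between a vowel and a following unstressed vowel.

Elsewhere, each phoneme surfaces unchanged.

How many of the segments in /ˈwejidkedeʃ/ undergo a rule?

Segments that undergo a rule: /k/ → [tʃ] (rule 1); /d/ → [ɾ] (rule 3).
All other segments surface unchanged.

2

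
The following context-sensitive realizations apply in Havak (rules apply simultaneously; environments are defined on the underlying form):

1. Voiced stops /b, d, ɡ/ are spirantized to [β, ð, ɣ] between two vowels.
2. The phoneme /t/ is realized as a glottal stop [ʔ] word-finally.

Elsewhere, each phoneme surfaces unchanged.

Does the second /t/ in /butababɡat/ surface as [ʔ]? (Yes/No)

Rule 2 applies to /t/ (word-final: word-finally) → [ʔ].
The actual realization is [ʔ], which matches [ʔ].

Yes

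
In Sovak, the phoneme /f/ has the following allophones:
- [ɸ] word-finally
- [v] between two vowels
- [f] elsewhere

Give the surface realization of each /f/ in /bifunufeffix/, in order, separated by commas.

[v], [v], [f], [f]

Occurrence 1 (position 3): between two vowels → [v].
Occurrence 2 (position 7): between two vowels → [v].
Occurrence 3 (position 9): no conditioning environment matches → elsewhere allophone [f].
Occurrence 4 (position 10): no conditioning environment matches → elsewhere allophone [f].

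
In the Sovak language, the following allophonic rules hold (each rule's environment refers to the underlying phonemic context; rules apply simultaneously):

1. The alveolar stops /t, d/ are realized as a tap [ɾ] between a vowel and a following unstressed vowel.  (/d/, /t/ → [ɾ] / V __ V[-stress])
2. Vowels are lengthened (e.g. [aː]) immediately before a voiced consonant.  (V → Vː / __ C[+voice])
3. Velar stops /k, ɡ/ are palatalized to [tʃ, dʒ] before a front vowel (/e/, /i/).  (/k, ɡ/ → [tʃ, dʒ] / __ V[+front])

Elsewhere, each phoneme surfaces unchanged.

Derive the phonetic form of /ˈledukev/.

/l/ stays [l].
/e/ — between /l/ and /d/, before a voiced consonant — surfaces as [eː] (rule 2).
/d/ — between /e/ and /u/, between a vowel and a following unstressed vowel — surfaces as [ɾ] (rule 1).
/u/ (between /d/ and /k/) is in the target of rule 2 but the environment (before a voiced consonant) is not met → [u].
/k/ — between /u/ and /e/, before a front vowel — surfaces as [tʃ] (rule 3).
/e/ meets the environment for rule 2 (before a voiced consonant) → [eː].
/v/ — not in any rule's target class → [v].

[ˈleːɾutʃeːv]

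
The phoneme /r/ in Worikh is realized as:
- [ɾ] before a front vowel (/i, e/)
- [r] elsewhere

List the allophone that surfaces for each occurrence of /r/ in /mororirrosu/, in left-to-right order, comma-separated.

Occurrence 1 (position 3): no conditioning environment matches → elsewhere allophone [r].
Occurrence 2 (position 5): before a front vowel (/i, e/) → [ɾ].
Occurrence 3 (position 7): no conditioning environment matches → elsewhere allophone [r].
Occurrence 4 (position 8): no conditioning environment matches → elsewhere allophone [r].

[r], [ɾ], [r], [r]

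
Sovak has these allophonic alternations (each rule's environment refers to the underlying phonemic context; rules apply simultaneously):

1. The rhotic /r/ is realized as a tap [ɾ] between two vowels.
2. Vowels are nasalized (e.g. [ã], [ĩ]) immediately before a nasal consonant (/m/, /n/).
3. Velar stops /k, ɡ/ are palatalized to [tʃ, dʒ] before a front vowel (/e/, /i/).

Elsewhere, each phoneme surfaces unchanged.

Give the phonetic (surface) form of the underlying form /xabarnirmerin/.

/x/ (word-initial): no rule targets it → [x].
/a/ (between /x/ and /b/): rule 2 targets it, but not before a nasal consonant → unchanged [a].
/b/ — not in any rule's target class → [b].
/a/ — between /b/ and /r/; rule 2 does not apply here → [a].
/r/ (between /a/ and /n/): rule 1 targets it, but not between two vowels → unchanged [r].
/n/ stays [n].
/i/ (between /n/ and /r/) is in the target of rule 2 but the environment (before a nasal consonant) is not met → [i].
/r/ (between /i/ and /m/) is in the target of rule 1 but the environment (between two vowels) is not met → [r].
/m/ (between /r/ and /e/): no rule targets it → [m].
/e/ (between /m/ and /r/) is in the target of rule 2 but the environment (before a nasal consonant) is not met → [e].
/r/ (between /e/ and /i/) occurs between two vowels → [ɾ] by rule 1.
/i/ meets the environment for rule 2 (before a nasal consonant) → [ĩ].
/n/ (word-final) is unaffected → [n].

[xabarnirmeɾĩn]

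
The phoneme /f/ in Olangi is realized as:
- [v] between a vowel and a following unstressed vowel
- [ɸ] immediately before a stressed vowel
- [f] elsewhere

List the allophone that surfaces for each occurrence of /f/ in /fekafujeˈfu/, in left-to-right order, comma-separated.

[f], [v], [ɸ]

Occurrence 1 (position 1): no conditioning environment matches → elsewhere allophone [f].
Occurrence 2 (position 5): between a vowel and a following unstressed vowel → [v].
Occurrence 3 (position 9): immediately before a stressed vowel → [ɸ].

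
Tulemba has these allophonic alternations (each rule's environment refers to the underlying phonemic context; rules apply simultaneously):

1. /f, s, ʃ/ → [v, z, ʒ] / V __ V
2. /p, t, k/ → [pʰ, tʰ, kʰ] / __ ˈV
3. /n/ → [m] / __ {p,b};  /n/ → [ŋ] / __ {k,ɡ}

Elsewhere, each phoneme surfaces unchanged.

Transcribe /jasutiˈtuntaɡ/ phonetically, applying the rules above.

/j/ — not in any rule's target class → [j].
/a/ — not in any rule's target class → [a].
/s/ (between /a/ and /u/) occurs between two vowels → [z] by rule 1.
/u/ — not in any rule's target class → [u].
/t/ — between /u/ and /i/; rule 2 does not apply here → [t].
/i/ (between /t/ and /t/): no rule targets it → [i].
Rule 2 applies to /t/ (between /i/ and /u/: immediately before a stressed vowel) → [tʰ].
/u/ (between /t/ and /n/) is unaffected → [u].
/n/ — between /u/ and /t/; rule 3 does not apply here → [n].
/t/ — between /n/ and /a/; rule 2 does not apply here → [t].
/a/ stays [a].
/ɡ/ — not in any rule's target class → [ɡ].

[jazutiˈtʰuntaɡ]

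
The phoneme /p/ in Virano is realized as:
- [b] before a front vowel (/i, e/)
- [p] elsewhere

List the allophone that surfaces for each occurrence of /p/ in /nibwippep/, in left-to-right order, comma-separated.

Occurrence 1 (position 6): no conditioning environment matches → elsewhere allophone [p].
Occurrence 2 (position 7): before a front vowel (/i, e/) → [b].
Occurrence 3 (position 9): no conditioning environment matches → elsewhere allophone [p].

[p], [b], [p]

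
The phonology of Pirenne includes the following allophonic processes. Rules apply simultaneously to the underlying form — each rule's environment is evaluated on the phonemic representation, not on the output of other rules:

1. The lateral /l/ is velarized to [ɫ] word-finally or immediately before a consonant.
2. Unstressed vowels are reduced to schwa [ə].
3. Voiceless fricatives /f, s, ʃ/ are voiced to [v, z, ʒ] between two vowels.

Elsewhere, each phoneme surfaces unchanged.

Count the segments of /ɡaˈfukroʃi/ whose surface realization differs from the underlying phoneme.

5

Segments that undergo a rule: /a/ → [ə] (rule 2); /f/ → [v] (rule 3); /o/ → [ə] (rule 2); /ʃ/ → [ʒ] (rule 3); /i/ → [ə] (rule 2).
All other segments surface unchanged.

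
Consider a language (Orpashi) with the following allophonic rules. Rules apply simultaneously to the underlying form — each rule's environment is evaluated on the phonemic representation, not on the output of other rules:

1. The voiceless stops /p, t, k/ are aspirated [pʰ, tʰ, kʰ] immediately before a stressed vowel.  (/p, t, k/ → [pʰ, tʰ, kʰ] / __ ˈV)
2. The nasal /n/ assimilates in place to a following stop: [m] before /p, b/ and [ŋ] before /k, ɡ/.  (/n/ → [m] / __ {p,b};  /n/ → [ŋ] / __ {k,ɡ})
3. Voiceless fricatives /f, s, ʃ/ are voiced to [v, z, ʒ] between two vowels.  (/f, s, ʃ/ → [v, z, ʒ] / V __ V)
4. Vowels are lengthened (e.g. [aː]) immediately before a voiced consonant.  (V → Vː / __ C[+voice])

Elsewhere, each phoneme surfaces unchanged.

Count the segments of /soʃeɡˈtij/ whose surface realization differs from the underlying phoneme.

Segments that undergo a rule: /ʃ/ → [ʒ] (rule 3); /e/ → [eː] (rule 4); /t/ → [tʰ] (rule 1); /i/ → [iː] (rule 4).
All other segments surface unchanged.

4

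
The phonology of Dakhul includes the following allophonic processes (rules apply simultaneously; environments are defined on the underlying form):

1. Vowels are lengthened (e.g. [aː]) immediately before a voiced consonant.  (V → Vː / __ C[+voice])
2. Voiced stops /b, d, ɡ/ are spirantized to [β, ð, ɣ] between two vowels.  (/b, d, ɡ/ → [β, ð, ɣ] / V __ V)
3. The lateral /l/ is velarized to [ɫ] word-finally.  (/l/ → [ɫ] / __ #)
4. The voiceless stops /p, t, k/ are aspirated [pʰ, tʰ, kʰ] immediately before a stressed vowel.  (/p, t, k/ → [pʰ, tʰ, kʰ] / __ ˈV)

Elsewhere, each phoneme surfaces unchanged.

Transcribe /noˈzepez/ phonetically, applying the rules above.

/n/ (word-initial) is unaffected → [n].
/o/ meets the environment for rule 1 (before a voiced consonant) → [oː].
/z/ stays [z].
/e/ (between /z/ and /p/) is in the target of rule 1 but the environment (before a voiced consonant) is not met → [e].
/p/ (between /e/ and /e/) is in the target of rule 4 but the environment (immediately before a stressed vowel) is not met → [p].
/e/ — between /p/ and /z/, before a voiced consonant — surfaces as [eː] (rule 1).
/z/ — not in any rule's target class → [z].

[noːˈzepeːz]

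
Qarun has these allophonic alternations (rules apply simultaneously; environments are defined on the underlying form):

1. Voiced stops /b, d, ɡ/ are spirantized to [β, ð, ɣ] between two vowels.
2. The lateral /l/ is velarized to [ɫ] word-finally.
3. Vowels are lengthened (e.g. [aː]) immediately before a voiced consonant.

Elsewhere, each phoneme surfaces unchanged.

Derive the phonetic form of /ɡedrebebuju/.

/ɡ/ (word-initial): rule 1 targets it, but not between two vowels → unchanged [ɡ].
/e/ (between /ɡ/ and /d/): before a voiced consonant, so rule 3 applies → [eː].
/d/ (between /e/ and /r/) fails the environment for rule 1, so it stays [d].
/r/ (between /d/ and /e/) is unaffected → [r].
/e/ (between /r/ and /b/): before a voiced consonant, so rule 3 applies → [eː].
/b/ (between /e/ and /e/): between two vowels, so rule 1 applies → [β].
/e/ (between /b/ and /b/) occurs before a voiced consonant → [eː] by rule 3.
Rule 1 applies to /b/ (between /e/ and /u/: between two vowels) → [β].
Rule 3 applies to /u/ (between /b/ and /j/: before a voiced consonant) → [uː].
/j/ (between /u/ and /u/): no rule targets it → [j].
/u/ (word-final): rule 3 targets it, but not before a voiced consonant → unchanged [u].

[ɡeːdreːβeːβuːju]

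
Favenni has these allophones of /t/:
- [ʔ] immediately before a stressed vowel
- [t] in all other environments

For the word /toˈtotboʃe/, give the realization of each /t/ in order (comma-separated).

Occurrence 1 (position 1): no conditioning environment matches → elsewhere allophone [t].
Occurrence 2 (position 3): immediately before a stressed vowel → [ʔ].
Occurrence 3 (position 5): no conditioning environment matches → elsewhere allophone [t].

[t], [ʔ], [t]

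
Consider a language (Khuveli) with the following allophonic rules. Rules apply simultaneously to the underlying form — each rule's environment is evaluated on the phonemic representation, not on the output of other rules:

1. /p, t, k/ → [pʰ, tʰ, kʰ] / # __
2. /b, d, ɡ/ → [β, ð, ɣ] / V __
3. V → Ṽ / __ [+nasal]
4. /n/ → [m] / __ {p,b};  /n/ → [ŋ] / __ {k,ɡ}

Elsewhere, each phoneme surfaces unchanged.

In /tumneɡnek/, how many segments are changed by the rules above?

Segments that undergo a rule: /t/ → [tʰ] (rule 1); /u/ → [ũ] (rule 3); /ɡ/ → [ɣ] (rule 2).
All other segments surface unchanged.

3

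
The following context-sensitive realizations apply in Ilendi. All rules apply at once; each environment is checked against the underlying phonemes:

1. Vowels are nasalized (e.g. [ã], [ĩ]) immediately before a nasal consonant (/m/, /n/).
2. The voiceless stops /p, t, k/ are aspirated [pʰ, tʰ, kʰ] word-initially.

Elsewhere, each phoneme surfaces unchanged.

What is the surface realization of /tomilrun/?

[tʰõmilrũn]

/t/ meets the environment for rule 2 (word-initially) → [tʰ].
/o/ — between /t/ and /m/, before a nasal consonant — surfaces as [õ] (rule 1).
/m/ (between /o/ and /i/) is unaffected → [m].
/i/ (between /m/ and /l/) is in the target of rule 1 but the environment (before a nasal consonant) is not met → [i].
/l/ (between /i/ and /r/) is unaffected → [l].
/r/ (between /l/ and /u/) is unaffected → [r].
Rule 1 applies to /u/ (between /r/ and /n/: before a nasal consonant) → [ũ].
/n/ (word-final) is unaffected → [n].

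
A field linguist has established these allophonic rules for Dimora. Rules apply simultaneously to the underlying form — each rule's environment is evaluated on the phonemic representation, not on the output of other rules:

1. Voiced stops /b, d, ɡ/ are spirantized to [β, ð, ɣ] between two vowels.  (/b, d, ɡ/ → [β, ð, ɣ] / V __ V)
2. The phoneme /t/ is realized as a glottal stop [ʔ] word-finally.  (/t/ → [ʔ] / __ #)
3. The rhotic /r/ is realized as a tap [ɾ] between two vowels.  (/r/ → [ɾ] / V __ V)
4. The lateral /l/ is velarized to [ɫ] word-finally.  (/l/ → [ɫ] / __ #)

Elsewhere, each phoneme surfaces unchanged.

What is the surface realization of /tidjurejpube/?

/t/ — word-initial; rule 2 does not apply here → [t].
/d/ (between /i/ and /j/) is in the target of rule 1 but the environment (between two vowels) is not met → [d].
Rule 3 applies to /r/ (between /u/ and /e/: between two vowels) → [ɾ].
/b/ meets the environment for rule 1 (between two vowels) → [β].

[tidjuɾejpuβe]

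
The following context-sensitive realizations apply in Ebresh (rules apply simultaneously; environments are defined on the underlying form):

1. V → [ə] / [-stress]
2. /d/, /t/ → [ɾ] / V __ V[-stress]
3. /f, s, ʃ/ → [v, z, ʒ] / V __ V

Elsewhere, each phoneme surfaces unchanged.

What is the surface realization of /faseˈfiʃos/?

/f/ — word-initial; rule 3 does not apply here → [f].
/a/ (between /f/ and /s/) occurs in an unstressed syllable → [ə] by rule 1.
/s/ — between /a/ and /e/, between two vowels — surfaces as [z] (rule 3).
/e/ meets the environment for rule 1 (in an unstressed syllable) → [ə].
/f/ meets the environment for rule 3 (between two vowels) → [v].
/i/ (between /f/ and /ʃ/) fails the environment for rule 1, so it stays [i].
/ʃ/ meets the environment for rule 3 (between two vowels) → [ʒ].
/o/ (between /ʃ/ and /s/): in an unstressed syllable, so rule 1 applies → [ə].
/s/ (word-final) is in the target of rule 3 but the environment (between two vowels) is not met → [s].

[fəzəˈviʒəs]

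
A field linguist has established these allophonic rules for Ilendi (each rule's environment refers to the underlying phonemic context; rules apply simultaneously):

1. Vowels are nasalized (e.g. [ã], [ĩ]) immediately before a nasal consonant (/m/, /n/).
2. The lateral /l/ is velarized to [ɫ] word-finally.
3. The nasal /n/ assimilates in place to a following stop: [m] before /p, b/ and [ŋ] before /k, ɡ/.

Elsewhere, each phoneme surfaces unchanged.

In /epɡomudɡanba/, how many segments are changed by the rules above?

3

Segments that undergo a rule: /o/ → [õ] (rule 1); /a/ → [ã] (rule 1); /n/ → [m] (rule 3).
All other segments surface unchanged.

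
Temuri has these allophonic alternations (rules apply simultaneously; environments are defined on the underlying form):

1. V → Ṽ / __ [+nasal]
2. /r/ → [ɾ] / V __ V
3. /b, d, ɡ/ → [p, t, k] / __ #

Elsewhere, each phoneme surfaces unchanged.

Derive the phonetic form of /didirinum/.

/d/ (word-initial) is in the target of rule 3 but the environment (word-finally) is not met → [d].
/i/ (between /d/ and /d/) fails the environment for rule 1, so it stays [i].
/d/ (between /i/ and /i/) fails the environment for rule 3, so it stays [d].
/i/ — between /d/ and /r/; rule 1 does not apply here → [i].
/r/ (between /i/ and /i/): between two vowels, so rule 2 applies → [ɾ].
/i/ (between /r/ and /n/): before a nasal consonant, so rule 1 applies → [ĩ].
/u/ — between /n/ and /m/, before a nasal consonant — surfaces as [ũ] (rule 1).

[didiɾĩnũm]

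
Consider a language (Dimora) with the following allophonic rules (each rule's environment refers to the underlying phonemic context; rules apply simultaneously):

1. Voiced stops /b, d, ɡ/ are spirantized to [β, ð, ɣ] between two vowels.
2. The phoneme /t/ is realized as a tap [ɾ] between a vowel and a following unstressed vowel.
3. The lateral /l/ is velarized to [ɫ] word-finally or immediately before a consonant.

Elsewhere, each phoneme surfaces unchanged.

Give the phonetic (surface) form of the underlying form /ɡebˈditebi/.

[ɡebˈdiɾeβi]

/ɡ/ (word-initial) fails the environment for rule 1, so it stays [ɡ].
/e/ stays [e].
/b/ (between /e/ and /d/) is in the target of rule 1 but the environment (between two vowels) is not met → [b].
/d/ (between /b/ and /i/) is in the target of rule 1 but the environment (between two vowels) is not met → [d].
/i/ (between /d/ and /t/) is unaffected → [i].
/t/ meets the environment for rule 2 (between a vowel and a following unstressed vowel) → [ɾ].
/e/ — not in any rule's target class → [e].
/b/ (between /e/ and /i/): between two vowels, so rule 1 applies → [β].
/i/ (word-final): no rule targets it → [i].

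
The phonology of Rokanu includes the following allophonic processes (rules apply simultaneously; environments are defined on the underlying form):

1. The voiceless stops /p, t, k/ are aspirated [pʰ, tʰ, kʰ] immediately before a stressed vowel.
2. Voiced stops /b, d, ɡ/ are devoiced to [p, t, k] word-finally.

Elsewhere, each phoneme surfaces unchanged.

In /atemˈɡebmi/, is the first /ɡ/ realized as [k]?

No

/ɡ/ (between /m/ and /e/): rule 2 targets it, but not word-finally → unchanged [ɡ].
The actual realization is [ɡ], not [k].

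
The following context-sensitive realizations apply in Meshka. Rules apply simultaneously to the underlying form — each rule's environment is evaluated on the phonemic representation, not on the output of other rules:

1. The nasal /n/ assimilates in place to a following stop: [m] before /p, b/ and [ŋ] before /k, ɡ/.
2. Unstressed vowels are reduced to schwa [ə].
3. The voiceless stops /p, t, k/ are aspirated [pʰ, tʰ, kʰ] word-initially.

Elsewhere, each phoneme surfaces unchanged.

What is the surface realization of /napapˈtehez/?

[nəpəpˈtehəz]

/n/ (word-initial) fails the environment for rule 1, so it stays [n].
/a/ meets the environment for rule 2 (in an unstressed syllable) → [ə].
/p/ (between /a/ and /a/): rule 3 targets it, but not word-initially → unchanged [p].
/a/ (between /p/ and /p/): in an unstressed syllable, so rule 2 applies → [ə].
/p/ (between /a/ and /t/): rule 3 targets it, but not word-initially → unchanged [p].
/t/ — between /p/ and /e/; rule 3 does not apply here → [t].
/e/ — between /t/ and /h/; rule 2 does not apply here → [e].
/h/ — not in any rule's target class → [h].
/e/ (between /h/ and /z/) occurs in an unstressed syllable → [ə] by rule 2.
/z/ — not in any rule's target class → [z].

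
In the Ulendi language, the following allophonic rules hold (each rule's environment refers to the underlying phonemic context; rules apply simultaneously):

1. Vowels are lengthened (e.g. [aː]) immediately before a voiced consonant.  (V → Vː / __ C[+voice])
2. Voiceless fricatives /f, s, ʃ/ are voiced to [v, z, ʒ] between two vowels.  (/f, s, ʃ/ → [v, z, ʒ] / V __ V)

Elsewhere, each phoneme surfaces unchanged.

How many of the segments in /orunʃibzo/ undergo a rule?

Segments that undergo a rule: /o/ → [oː] (rule 1); /u/ → [uː] (rule 1); /i/ → [iː] (rule 1).
All other segments surface unchanged.

3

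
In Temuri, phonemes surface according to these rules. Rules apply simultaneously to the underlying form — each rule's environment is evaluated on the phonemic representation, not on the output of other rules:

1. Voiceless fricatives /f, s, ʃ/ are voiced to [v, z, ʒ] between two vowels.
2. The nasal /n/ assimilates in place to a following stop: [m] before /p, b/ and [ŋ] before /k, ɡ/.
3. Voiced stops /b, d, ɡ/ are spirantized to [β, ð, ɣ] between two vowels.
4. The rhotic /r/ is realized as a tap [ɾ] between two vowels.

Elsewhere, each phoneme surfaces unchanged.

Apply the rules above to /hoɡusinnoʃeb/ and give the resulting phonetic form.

[hoɣuzinnoʒeb]

/h/ (word-initial): no rule targets it → [h].
/o/ stays [o].
/ɡ/ (between /o/ and /u/): between two vowels, so rule 3 applies → [ɣ].
/u/ (between /ɡ/ and /s/): no rule targets it → [u].
Rule 1 applies to /s/ (between /u/ and /i/: between two vowels) → [z].
/i/ (between /s/ and /n/) is unaffected → [i].
/n/ (between /i/ and /n/) fails the environment for rule 2, so it stays [n].
/n/ — between /n/ and /o/; rule 2 does not apply here → [n].
/o/ — not in any rule's target class → [o].
/ʃ/ meets the environment for rule 1 (between two vowels) → [ʒ].
/e/ stays [e].
/b/ (word-final) fails the environment for rule 3, so it stays [b].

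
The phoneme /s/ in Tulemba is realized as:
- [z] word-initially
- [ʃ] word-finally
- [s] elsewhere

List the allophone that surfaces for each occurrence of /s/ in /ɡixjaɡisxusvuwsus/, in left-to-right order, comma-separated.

[s], [s], [s], [ʃ]

Occurrence 1 (position 8): no conditioning environment matches → elsewhere allophone [s].
Occurrence 2 (position 11): no conditioning environment matches → elsewhere allophone [s].
Occurrence 3 (position 15): no conditioning environment matches → elsewhere allophone [s].
Occurrence 4 (position 17): word-finally → [ʃ].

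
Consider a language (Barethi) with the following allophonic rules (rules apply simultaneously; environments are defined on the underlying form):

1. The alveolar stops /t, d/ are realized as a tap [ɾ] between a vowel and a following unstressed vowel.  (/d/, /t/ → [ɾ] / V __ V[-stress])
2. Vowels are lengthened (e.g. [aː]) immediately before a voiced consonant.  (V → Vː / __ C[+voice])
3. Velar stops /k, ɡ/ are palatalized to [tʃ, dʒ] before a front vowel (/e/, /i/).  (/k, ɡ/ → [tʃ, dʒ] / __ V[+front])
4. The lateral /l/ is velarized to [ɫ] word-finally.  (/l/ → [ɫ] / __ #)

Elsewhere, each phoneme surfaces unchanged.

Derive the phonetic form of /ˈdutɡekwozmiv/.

[ˈdutdʒekwoːzmiːv]

/d/ — word-initial; rule 1 does not apply here → [d].
/u/ (between /d/ and /t/) fails the environment for rule 2, so it stays [u].
/t/ — between /u/ and /ɡ/; rule 1 does not apply here → [t].
/ɡ/ (between /t/ and /e/) occurs before a front vowel → [dʒ] by rule 3.
/e/ (between /ɡ/ and /k/) fails the environment for rule 2, so it stays [e].
/k/ (between /e/ and /w/): rule 3 targets it, but not before a front vowel → unchanged [k].
/w/ (between /k/ and /o/) is unaffected → [w].
/o/ — between /w/ and /z/, before a voiced consonant — surfaces as [oː] (rule 2).
/z/ stays [z].
/m/ stays [m].
/i/ (between /m/ and /v/) occurs before a voiced consonant → [iː] by rule 2.
/v/ (word-final) is unaffected → [v].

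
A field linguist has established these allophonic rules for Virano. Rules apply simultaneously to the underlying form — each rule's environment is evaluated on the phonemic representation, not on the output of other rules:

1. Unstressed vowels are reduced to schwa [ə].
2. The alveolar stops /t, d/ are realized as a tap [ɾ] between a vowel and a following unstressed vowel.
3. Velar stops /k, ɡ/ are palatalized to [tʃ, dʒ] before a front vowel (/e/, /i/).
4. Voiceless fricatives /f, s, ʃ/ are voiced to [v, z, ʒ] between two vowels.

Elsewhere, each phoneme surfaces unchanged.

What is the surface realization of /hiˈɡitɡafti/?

/h/ stays [h].
/i/ (between /h/ and /ɡ/) occurs in an unstressed syllable → [ə] by rule 1.
/ɡ/ — between /i/ and /i/, before a front vowel — surfaces as [dʒ] (rule 3).
/i/ (between /ɡ/ and /t/) fails the environment for rule 1, so it stays [i].
/t/ (between /i/ and /ɡ/) fails the environment for rule 2, so it stays [t].
/ɡ/ (between /t/ and /a/) is in the target of rule 3 but the environment (before a front vowel) is not met → [ɡ].
/a/ (between /ɡ/ and /f/): in an unstressed syllable, so rule 1 applies → [ə].
/f/ (between /a/ and /t/): rule 4 targets it, but not between two vowels → unchanged [f].
/t/ (between /f/ and /i/): rule 2 targets it, but not between a vowel and a following unstressed vowel → unchanged [t].
Rule 1 applies to /i/ (word-final: in an unstressed syllable) → [ə].

[həˈdʒitɡəftə]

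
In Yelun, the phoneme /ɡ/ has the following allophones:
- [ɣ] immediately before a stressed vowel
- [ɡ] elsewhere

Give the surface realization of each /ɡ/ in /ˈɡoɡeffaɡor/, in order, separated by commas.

Occurrence 1 (position 1): immediately before a stressed vowel → [ɣ].
Occurrence 2 (position 3): no conditioning environment matches → elsewhere allophone [ɡ].
Occurrence 3 (position 8): no conditioning environment matches → elsewhere allophone [ɡ].

[ɣ], [ɡ], [ɡ]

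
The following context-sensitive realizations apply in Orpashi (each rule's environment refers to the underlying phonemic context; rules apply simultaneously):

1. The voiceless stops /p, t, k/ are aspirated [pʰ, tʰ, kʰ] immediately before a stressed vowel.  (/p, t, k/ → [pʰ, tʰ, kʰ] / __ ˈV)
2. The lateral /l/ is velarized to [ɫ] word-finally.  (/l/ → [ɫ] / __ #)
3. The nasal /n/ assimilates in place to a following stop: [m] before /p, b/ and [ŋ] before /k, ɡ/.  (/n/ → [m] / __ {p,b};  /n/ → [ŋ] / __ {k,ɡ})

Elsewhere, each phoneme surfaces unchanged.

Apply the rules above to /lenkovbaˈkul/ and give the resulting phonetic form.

[leŋkovbaˈkʰuɫ]

/l/ (word-initial) is in the target of rule 2 but the environment (word-finally) is not met → [l].
/e/ (between /l/ and /n/) is unaffected → [e].
Rule 3 applies to /n/ (between /e/ and /k/: before a labial or velar stop) → [ŋ].
/k/ — between /n/ and /o/; rule 1 does not apply here → [k].
/o/ stays [o].
/v/ (between /o/ and /b/): no rule targets it → [v].
/b/ (between /v/ and /a/) is unaffected → [b].
/a/ (between /b/ and /k/) is unaffected → [a].
Rule 1 applies to /k/ (between /a/ and /u/: immediately before a stressed vowel) → [kʰ].
/u/ (between /k/ and /l/): no rule targets it → [u].
/l/ (word-final) occurs word-finally → [ɫ] by rule 2.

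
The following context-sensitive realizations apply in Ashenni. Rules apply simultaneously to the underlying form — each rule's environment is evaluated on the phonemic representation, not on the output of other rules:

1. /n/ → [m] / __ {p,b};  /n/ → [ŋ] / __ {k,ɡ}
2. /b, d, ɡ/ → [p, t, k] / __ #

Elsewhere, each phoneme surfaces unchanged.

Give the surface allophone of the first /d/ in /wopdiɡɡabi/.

[d]

/d/ (between /p/ and /i/): rule 2 targets it, but not word-finally → unchanged [d].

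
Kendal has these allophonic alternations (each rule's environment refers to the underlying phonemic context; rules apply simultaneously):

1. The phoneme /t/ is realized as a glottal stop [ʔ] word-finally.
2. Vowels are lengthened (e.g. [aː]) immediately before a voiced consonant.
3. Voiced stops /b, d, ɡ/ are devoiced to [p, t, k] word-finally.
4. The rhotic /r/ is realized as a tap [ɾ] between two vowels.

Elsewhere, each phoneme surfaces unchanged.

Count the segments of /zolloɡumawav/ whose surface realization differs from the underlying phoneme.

5

Segments that undergo a rule: /o/ → [oː] (rule 2); /o/ → [oː] (rule 2); /u/ → [uː] (rule 2); /a/ → [aː] (rule 2); /a/ → [aː] (rule 2).
All other segments surface unchanged.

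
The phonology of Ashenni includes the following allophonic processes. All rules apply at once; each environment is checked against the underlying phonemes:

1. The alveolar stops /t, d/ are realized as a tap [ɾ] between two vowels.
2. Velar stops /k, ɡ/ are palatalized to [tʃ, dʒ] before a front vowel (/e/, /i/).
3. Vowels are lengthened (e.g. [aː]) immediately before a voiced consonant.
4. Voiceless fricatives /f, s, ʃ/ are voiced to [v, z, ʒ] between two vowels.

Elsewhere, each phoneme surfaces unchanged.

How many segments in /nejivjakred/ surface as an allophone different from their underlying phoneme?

3

Segments that undergo a rule: /e/ → [eː] (rule 3); /i/ → [iː] (rule 3); /e/ → [eː] (rule 3).
All other segments surface unchanged.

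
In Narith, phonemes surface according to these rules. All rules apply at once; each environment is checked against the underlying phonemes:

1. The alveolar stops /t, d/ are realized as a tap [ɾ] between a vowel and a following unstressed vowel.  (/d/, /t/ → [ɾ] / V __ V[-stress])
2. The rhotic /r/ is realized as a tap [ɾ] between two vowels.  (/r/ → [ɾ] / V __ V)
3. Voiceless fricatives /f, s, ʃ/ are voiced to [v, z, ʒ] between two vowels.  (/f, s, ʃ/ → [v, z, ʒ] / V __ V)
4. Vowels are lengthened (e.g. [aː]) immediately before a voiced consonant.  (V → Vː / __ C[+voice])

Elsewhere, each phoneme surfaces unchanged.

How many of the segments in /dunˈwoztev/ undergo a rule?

3

Segments that undergo a rule: /u/ → [uː] (rule 4); /o/ → [oː] (rule 4); /e/ → [eː] (rule 4).
All other segments surface unchanged.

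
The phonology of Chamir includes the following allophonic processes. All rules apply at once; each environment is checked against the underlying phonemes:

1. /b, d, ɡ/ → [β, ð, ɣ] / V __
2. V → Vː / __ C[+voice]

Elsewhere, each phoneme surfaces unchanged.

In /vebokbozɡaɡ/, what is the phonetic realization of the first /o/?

[o]

/o/ (between /b/ and /k/): rule 2 targets it, but not before a voiced consonant → unchanged [o].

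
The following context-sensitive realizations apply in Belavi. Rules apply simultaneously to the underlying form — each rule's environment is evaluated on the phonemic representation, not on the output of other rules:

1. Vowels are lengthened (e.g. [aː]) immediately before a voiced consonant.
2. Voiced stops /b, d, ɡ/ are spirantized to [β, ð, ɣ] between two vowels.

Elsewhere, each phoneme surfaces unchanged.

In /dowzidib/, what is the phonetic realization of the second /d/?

/d/ (between /i/ and /i/): between two vowels, so rule 2 applies → [ð].

[ð]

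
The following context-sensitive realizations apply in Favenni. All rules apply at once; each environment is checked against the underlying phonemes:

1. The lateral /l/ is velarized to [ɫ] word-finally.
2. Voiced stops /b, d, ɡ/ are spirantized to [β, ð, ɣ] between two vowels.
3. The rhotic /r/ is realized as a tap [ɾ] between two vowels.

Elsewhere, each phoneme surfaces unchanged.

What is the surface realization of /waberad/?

/w/ (word-initial) is unaffected → [w].
/a/ stays [a].
/b/ (between /a/ and /e/): between two vowels, so rule 2 applies → [β].
/e/ (between /b/ and /r/): no rule targets it → [e].
/r/ — between /e/ and /a/, between two vowels — surfaces as [ɾ] (rule 3).
/a/ (between /r/ and /d/) is unaffected → [a].
/d/ (word-final) fails the environment for rule 2, so it stays [d].

[waβeɾad]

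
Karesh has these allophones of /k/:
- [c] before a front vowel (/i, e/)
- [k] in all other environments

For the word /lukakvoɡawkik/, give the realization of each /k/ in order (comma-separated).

Occurrence 1 (position 3): no conditioning environment matches → elsewhere allophone [k].
Occurrence 2 (position 5): no conditioning environment matches → elsewhere allophone [k].
Occurrence 3 (position 11): before a front vowel → [c].
Occurrence 4 (position 13): no conditioning environment matches → elsewhere allophone [k].

[k], [k], [c], [k]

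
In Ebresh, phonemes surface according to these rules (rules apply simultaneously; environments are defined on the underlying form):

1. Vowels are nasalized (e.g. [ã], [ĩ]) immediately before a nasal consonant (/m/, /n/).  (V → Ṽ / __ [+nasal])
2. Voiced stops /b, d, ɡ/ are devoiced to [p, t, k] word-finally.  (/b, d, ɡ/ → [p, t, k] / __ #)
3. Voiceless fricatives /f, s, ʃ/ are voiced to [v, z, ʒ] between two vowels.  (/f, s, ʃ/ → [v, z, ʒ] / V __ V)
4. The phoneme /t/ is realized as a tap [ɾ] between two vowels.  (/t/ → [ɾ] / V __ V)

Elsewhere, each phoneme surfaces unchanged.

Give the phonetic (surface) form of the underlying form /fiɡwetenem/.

[fiɡweɾẽnẽm]

/f/ (word-initial): rule 3 targets it, but not between two vowels → unchanged [f].
/i/ (between /f/ and /ɡ/) fails the environment for rule 1, so it stays [i].
/ɡ/ — between /i/ and /w/; rule 2 does not apply here → [ɡ].
/e/ (between /w/ and /t/): rule 1 targets it, but not before a nasal consonant → unchanged [e].
Rule 4 applies to /t/ (between /e/ and /e/: between two vowels) → [ɾ].
/e/ (between /t/ and /n/): before a nasal consonant, so rule 1 applies → [ẽ].
/e/ meets the environment for rule 1 (before a nasal consonant) → [ẽ].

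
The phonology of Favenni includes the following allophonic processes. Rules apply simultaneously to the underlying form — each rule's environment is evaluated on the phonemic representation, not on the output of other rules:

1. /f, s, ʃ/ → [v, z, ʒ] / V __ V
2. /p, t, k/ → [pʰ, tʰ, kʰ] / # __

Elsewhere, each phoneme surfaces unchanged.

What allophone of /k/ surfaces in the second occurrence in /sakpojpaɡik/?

[k]

/k/ (word-final) fails the environment for rule 2, so it stays [k].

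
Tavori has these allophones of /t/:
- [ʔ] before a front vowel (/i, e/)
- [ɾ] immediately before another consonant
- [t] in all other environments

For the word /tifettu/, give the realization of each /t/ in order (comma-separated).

[ʔ], [ɾ], [t]

Occurrence 1 (position 1): before a front vowel (/i, e/) → [ʔ].
Occurrence 2 (position 5): immediately before another consonant → [ɾ].
Occurrence 3 (position 6): no conditioning environment matches → elsewhere allophone [t].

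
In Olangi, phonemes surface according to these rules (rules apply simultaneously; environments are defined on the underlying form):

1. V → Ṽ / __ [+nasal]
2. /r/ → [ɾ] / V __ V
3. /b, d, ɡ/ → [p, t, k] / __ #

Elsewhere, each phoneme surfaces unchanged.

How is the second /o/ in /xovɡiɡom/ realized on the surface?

[õ]

/o/ — between /ɡ/ and /m/, before a nasal consonant — surfaces as [õ] (rule 1).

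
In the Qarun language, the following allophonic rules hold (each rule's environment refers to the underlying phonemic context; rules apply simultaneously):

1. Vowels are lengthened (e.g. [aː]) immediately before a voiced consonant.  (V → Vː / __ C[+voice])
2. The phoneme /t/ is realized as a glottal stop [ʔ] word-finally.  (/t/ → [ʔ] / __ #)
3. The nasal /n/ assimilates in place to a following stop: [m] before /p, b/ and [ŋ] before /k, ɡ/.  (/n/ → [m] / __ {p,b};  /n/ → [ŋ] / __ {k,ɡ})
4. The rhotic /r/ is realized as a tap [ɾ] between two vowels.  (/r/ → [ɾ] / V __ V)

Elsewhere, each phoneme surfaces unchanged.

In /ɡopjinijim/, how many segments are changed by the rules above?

3

Segments that undergo a rule: /i/ → [iː] (rule 1); /i/ → [iː] (rule 1); /i/ → [iː] (rule 1).
All other segments surface unchanged.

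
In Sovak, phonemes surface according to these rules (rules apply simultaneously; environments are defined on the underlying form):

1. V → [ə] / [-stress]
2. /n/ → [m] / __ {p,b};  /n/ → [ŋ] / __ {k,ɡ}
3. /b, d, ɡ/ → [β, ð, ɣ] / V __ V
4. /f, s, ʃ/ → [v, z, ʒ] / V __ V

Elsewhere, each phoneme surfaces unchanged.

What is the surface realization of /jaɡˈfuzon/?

[jəɡˈfuzən]

/j/ stays [j].
/a/ — between /j/ and /ɡ/, in an unstressed syllable — surfaces as [ə] (rule 1).
/ɡ/ (between /a/ and /f/): rule 3 targets it, but not between two vowels → unchanged [ɡ].
/f/ — between /ɡ/ and /u/; rule 4 does not apply here → [f].
/u/ (between /f/ and /z/) fails the environment for rule 1, so it stays [u].
/z/ (between /u/ and /o/): no rule targets it → [z].
/o/ (between /z/ and /n/): in an unstressed syllable, so rule 1 applies → [ə].
/n/ — word-final; rule 2 does not apply here → [n].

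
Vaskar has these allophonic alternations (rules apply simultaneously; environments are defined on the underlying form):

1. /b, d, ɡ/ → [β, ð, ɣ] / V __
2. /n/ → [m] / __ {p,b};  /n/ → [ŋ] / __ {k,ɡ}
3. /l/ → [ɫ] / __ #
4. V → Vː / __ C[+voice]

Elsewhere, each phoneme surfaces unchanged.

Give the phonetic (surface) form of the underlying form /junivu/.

[juːniːvu]

/j/ — not in any rule's target class → [j].
Rule 4 applies to /u/ (between /j/ and /n/: before a voiced consonant) → [uː].
/n/ (between /u/ and /i/) is in the target of rule 2 but the environment (before a labial or velar stop) is not met → [n].
/i/ — between /n/ and /v/, before a voiced consonant — surfaces as [iː] (rule 4).
/v/ — not in any rule's target class → [v].
/u/ (word-final) is in the target of rule 4 but the environment (before a voiced consonant) is not met → [u].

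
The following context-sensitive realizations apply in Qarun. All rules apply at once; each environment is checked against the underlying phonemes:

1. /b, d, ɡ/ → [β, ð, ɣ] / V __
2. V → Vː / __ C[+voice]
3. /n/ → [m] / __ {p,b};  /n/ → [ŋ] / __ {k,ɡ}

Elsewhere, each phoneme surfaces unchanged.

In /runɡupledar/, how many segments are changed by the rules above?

5

Segments that undergo a rule: /u/ → [uː] (rule 2); /n/ → [ŋ] (rule 3); /e/ → [eː] (rule 2); /d/ → [ð] (rule 1); /a/ → [aː] (rule 2).
All other segments surface unchanged.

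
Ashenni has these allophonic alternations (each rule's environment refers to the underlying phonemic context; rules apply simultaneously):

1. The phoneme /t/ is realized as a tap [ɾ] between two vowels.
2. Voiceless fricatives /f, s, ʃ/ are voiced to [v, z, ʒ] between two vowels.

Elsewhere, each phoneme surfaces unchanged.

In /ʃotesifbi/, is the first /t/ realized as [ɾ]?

Yes

/t/ (between /o/ and /e/) occurs between two vowels → [ɾ] by rule 1.
The actual realization is [ɾ], which matches [ɾ].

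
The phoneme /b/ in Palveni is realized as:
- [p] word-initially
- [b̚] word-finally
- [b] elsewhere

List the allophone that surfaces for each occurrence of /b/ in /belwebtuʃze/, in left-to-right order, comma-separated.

Occurrence 1 (position 1): word-initially → [p].
Occurrence 2 (position 6): no conditioning environment matches → elsewhere allophone [b].

[p], [b]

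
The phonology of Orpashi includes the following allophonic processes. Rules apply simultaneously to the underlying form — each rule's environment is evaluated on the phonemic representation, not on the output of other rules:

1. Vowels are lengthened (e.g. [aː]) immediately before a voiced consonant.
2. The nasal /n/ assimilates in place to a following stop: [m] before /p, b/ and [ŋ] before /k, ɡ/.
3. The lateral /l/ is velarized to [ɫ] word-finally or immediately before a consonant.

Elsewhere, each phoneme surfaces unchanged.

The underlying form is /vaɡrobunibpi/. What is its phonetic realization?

[vaːɡroːbuːniːbpi]

/v/ stays [v].
/a/ meets the environment for rule 1 (before a voiced consonant) → [aː].
/ɡ/ (between /a/ and /r/): no rule targets it → [ɡ].
/r/ — not in any rule's target class → [r].
/o/ meets the environment for rule 1 (before a voiced consonant) → [oː].
/b/ stays [b].
/u/ (between /b/ and /n/): before a voiced consonant, so rule 1 applies → [uː].
/n/ (between /u/ and /i/): rule 2 targets it, but not before a labial or velar stop → unchanged [n].
Rule 1 applies to /i/ (between /n/ and /b/: before a voiced consonant) → [iː].
/b/ stays [b].
/p/ (between /b/ and /i/): no rule targets it → [p].
/i/ (word-final): rule 1 targets it, but not before a voiced consonant → unchanged [i].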